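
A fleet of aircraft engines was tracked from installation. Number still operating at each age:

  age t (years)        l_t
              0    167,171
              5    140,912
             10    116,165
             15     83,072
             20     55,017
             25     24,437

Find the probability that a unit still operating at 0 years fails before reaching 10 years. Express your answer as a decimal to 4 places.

P(fail before 10 | operational at 0) = 1 − l_10/l_0 = 1 − 116,165/167,171 = (51,006)/167,171 = 0.305113.

0.3051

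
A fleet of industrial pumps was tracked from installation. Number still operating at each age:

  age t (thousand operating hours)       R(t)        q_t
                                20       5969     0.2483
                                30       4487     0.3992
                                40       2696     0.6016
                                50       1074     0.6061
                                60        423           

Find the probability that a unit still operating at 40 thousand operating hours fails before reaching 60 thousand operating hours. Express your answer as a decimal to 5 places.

0.84310

P(fail before 60 | operational at 40) = 1 − R(60)/R(40) = 1 − 423/2696 = (2273)/2696 = 0.843101.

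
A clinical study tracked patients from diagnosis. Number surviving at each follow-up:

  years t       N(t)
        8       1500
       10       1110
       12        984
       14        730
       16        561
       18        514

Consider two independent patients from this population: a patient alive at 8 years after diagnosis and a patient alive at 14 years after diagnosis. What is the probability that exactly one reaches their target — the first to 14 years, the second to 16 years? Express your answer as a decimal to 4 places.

0.5072

p₁ = N(14)/N(8) = 730/1500 = 0.486667; p₂ = N(16)/N(14) = 561/730 = 0.768493.
P(exactly one) = p₁(1−p₂) + (1−p₁)p₂ = 0.112667 + 0.394493 = 0.507160.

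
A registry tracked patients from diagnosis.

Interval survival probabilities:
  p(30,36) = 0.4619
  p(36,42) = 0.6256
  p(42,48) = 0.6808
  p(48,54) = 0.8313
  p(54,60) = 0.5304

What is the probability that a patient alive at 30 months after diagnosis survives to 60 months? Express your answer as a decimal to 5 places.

Survival from 30 to 60 is the product of surviving each interval: 0.4619 × 0.6256 × 0.6808 × 0.8313 × 0.5304.
= 0.086741.

0.08674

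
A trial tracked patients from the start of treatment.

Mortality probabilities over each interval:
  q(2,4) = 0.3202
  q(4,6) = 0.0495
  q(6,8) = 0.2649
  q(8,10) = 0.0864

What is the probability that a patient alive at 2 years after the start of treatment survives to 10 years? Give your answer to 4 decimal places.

P(survive 2→10) = (1 − 0.3202) × (1 − 0.0495) × (1 − 0.2649) × (1 − 0.0864).
= 0.6798 × 0.9505 × 0.7351 × 0.9136 = 0.433946.

0.4339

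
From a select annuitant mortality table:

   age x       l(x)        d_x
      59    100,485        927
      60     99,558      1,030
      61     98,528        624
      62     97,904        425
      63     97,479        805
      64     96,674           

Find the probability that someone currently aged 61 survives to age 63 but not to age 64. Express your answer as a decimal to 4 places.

This is the probability of reaching 63 but not 64, conditional on being alive at 61: (l(63) − l(64)) / l(61).
= (97,479 − 96,674) / 98,528 = 805 / 98,528 = 0.008170.

0.0082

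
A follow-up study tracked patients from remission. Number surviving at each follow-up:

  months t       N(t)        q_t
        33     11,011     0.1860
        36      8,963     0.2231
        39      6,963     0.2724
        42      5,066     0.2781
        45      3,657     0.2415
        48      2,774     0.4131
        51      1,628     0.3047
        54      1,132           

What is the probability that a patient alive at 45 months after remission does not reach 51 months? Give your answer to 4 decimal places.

P(die before 51 | alive at 45) = 1 − N(51)/N(45) = 1 − 1,628/3,657 = (2,029)/3,657 = 0.554826.

0.5548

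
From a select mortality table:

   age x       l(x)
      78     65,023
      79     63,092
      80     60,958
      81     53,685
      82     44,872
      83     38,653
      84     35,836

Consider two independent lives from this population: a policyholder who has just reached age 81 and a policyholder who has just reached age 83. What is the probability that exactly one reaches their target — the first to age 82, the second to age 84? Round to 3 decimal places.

p₁ = l(82)/l(81) = 44,872/53,685 = 0.835839; p₂ = l(84)/l(83) = 35,836/38,653 = 0.927121.
P(exactly one) = p₁(1−p₂) + (1−p₁)p₂ = 0.060915 + 0.152197 = 0.213112.

0.213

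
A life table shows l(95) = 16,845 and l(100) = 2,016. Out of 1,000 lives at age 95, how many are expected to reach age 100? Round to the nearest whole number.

The relevant probability is 2,016/16,845 = 0.119679.
Expected number = 1,000 × 0.119679 = 120.

120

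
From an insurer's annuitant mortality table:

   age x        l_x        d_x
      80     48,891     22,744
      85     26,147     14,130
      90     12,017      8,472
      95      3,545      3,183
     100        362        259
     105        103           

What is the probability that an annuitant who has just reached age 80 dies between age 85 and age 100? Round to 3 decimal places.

0.527

We want 5|15q80 = (l_85 − l_100)/l_80.
This is the probability of reaching 85 but not 100, conditional on being alive at 80: (l_85 − l_100) / l_80.
= (26,147 − 362) / 48,891 = 25,785 / 48,891 = 0.527398.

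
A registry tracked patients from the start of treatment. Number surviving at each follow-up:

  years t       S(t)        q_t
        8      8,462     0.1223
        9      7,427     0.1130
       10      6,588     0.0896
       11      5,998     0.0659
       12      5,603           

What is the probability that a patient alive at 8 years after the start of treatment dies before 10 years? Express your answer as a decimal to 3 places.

P(die before 10 | alive at 8) = 1 − S(10)/S(8) = 1 − 6,588/8,462 = (1,874)/8,462 = 0.221461.

0.221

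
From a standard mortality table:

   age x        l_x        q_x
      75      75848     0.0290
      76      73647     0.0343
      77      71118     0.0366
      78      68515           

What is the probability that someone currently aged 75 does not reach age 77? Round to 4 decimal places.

0.0624

P(die before 77 | alive at 75) = 1 − l_77/l_75 = 1 − 71118/75848 = (4730)/75848 = 0.062362.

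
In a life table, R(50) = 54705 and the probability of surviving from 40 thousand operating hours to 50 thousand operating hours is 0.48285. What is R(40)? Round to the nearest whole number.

113296

R(40) = R(50) / p = 54705 / 0.48285 = 113296.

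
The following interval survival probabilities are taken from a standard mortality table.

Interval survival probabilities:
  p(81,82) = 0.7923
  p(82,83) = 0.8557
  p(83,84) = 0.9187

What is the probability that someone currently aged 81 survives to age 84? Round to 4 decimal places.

The overall survival probability is 0.7923 × 0.8557 × 0.9187.
= 0.622852.

0.6229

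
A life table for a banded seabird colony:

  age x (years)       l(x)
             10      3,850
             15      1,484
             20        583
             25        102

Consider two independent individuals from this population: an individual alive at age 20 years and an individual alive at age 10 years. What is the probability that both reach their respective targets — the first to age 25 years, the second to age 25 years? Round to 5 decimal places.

0.00464

p₁ = l(25)/l(20) = 102/583 = 0.174957; p₂ = l(25)/l(10) = 102/3,850 = 0.026494.
P(both) = p₁ × p₂ = 0.174957 × 0.026494 = 0.004635.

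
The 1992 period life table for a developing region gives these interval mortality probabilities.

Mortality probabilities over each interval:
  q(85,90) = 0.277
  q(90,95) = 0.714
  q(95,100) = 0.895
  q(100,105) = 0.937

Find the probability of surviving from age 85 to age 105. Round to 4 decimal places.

0.0014

The overall survival probability is (1 − 0.277) × (1 − 0.714) × (1 − 0.895) × (1 − 0.937).
= 0.723 × 0.286 × 0.105 × 0.063 = 0.001368.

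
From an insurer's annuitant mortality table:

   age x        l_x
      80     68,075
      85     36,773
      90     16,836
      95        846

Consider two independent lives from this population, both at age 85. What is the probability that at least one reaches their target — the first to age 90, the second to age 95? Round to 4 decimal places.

0.4703

p₁ = l_90/l_85 = 16,836/36,773 = 0.457836; p₂ = l_95/l_85 = 846/36,773 = 0.023006.
P(at least one) = 1 − (1−p₁)(1−p₂) = 1 − 0.542164 × 0.976994 = 0.470309.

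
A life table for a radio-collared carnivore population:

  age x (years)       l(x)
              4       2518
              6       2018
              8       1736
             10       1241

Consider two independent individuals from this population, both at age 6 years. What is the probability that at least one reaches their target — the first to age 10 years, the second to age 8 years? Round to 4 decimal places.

p₁ = l(10)/l(6) = 1241/2018 = 0.614965; p₂ = l(8)/l(6) = 1736/2018 = 0.860258.
P(at least one) = 1 − (1−p₁)(1−p₂) = 1 − 0.385035 × 0.139742 = 0.946194.

0.9462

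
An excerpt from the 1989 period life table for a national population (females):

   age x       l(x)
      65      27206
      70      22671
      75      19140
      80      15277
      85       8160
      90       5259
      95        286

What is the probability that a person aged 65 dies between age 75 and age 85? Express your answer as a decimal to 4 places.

This is the probability of reaching 75 but not 85, conditional on being alive at 65: (l(75) − l(85)) / l(65).
= (19140 − 8160) / 27206 = 10980 / 27206 = 0.403587.

0.4036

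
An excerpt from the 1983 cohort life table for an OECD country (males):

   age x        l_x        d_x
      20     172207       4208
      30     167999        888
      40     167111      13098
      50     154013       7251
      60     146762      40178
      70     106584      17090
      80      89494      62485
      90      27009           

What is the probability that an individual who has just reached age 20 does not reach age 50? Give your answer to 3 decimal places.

P(die before 50 | alive at 20) = 1 − l_50/l_20 = 1 − 154013/172207 = (18194)/172207 = 0.105652.

0.106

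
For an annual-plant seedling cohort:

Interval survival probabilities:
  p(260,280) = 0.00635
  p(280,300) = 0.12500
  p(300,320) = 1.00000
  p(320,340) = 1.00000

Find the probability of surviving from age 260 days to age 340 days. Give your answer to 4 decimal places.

0.0008

Survival from 260 to 340 is the product of surviving each interval: 0.00635 × 0.12500 × 1.00000 × 1.00000.
= 0.000794.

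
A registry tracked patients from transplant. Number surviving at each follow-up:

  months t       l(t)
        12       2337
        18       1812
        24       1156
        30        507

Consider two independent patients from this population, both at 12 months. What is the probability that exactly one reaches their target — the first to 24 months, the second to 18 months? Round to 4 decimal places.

p₁ = l(24)/l(12) = 1156/2337 = 0.494651; p₂ = l(18)/l(12) = 1812/2337 = 0.775353.
P(exactly one) = p₁(1−p₂) + (1−p₁)p₂ = 0.111122 + 0.391824 = 0.502946.

0.5029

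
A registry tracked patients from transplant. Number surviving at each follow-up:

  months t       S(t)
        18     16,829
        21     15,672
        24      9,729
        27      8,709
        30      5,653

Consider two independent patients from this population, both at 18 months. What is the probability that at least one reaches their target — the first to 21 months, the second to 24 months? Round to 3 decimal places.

p₁ = S(21)/S(18) = 15,672/16,829 = 0.931250; p₂ = S(24)/S(18) = 9,729/16,829 = 0.578109.
P(at least one) = 1 − (1−p₁)(1−p₂) = 1 − 0.068750 × 0.421891 = 0.970995.

0.971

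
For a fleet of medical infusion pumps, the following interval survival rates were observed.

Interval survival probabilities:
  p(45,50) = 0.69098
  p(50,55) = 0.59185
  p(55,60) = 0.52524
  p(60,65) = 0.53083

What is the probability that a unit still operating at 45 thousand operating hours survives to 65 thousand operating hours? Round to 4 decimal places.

Survival from 45 to 65 is the product of surviving each interval: 0.69098 × 0.59185 × 0.52524 × 0.53083.
= 0.114022.

0.1140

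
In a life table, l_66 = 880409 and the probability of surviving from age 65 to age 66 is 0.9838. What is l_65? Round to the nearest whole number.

894906

l_65 = l_66 / p = 880409 / 0.9838 = 894906.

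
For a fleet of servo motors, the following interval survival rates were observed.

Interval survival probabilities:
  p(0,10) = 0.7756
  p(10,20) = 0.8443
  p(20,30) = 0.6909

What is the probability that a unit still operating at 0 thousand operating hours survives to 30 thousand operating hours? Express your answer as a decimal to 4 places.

0.4524

P(survive 0→30) = 0.7756 × 0.8443 × 0.6909.
= 0.452428.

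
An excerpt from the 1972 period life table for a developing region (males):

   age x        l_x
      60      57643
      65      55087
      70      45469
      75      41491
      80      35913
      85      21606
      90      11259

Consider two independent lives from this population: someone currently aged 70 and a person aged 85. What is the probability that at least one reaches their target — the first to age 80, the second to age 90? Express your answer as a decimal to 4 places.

p₁ = l_80/l_70 = 35913/45469 = 0.789835; p₂ = l_90/l_85 = 11259/21606 = 0.521105.
P(at least one) = 1 − (1−p₁)(1−p₂) = 1 − 0.210165 × 0.478895 = 0.899353.

0.8994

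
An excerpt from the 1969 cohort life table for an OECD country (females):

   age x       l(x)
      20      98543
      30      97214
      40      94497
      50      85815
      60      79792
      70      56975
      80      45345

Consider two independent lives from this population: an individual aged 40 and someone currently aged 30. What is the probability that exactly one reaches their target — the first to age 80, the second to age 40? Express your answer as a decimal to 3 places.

p₁ = l(80)/l(40) = 45345/94497 = 0.479857; p₂ = l(40)/l(30) = 94497/97214 = 0.972051.
P(exactly one) = p₁(1−p₂) + (1−p₁)p₂ = 0.013412 + 0.505606 = 0.519017.

0.519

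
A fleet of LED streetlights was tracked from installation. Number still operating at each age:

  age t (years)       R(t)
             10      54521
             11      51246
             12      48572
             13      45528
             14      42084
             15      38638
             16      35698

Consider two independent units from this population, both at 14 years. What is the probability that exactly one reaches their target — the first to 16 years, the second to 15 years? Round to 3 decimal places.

p₁ = R(16)/R(14) = 35698/42084 = 0.848256; p₂ = R(15)/R(14) = 38638/42084 = 0.918116.
P(exactly one) = p₁(1−p₂) + (1−p₁)p₂ = 0.069459 + 0.139319 = 0.208777.

0.209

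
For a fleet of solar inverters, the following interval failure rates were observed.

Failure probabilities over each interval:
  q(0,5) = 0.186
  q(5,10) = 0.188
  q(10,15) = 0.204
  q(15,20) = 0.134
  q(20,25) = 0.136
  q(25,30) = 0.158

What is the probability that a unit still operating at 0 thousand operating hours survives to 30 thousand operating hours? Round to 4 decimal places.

Chaining the interval survival probabilities: (1 − 0.186) × (1 − 0.188) × (1 − 0.204) × (1 − 0.134) × (1 − 0.136) × (1 − 0.158).
= 0.814 × 0.812 × 0.796 × 0.866 × 0.864 × 0.842 = 0.331465.

0.3315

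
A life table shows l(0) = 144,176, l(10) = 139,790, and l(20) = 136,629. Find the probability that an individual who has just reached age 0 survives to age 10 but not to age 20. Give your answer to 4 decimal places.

This is the probability of reaching 10 but not 20, conditional on being alive at 0: (l(10) − l(20)) / l(0).
= (139,790 − 136,629) / 144,176 = 3,161 / 144,176 = 0.021925.

0.0219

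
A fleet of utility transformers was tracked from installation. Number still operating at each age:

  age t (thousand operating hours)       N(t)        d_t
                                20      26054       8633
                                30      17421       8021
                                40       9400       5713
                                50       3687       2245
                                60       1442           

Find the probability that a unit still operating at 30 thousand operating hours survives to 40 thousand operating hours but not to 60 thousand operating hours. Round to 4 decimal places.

0.4568

This is the probability of reaching 40 but not 60, conditional on being operational at 30: (N(40) − N(60)) / N(30).
= (9400 − 1442) / 17421 = 7958 / 17421 = 0.456805.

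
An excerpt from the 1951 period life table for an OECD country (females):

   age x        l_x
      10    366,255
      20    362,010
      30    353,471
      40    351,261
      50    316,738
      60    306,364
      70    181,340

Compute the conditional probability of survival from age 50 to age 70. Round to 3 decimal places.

The conditional survival probability is l_70/l_50 = 181,340/316,738 = 0.572524.

0.573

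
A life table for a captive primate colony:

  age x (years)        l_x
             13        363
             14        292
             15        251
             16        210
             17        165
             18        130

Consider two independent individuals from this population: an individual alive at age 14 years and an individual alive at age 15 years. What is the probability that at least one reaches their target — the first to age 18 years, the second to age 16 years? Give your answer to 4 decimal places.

0.9094

p₁ = l_18/l_14 = 130/292 = 0.445205; p₂ = l_16/l_15 = 210/251 = 0.836653.
P(at least one) = 1 − (1−p₁)(1−p₂) = 1 − 0.554795 × 0.163347 = 0.909376.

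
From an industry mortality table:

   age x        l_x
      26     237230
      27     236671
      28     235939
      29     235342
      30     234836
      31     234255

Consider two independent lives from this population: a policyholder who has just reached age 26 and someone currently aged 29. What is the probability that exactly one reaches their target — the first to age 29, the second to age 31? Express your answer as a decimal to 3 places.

0.013

p₁ = l_29/l_26 = 235342/237230 = 0.992041; p₂ = l_31/l_29 = 234255/235342 = 0.995381.
P(exactly one) = p₁(1−p₂) + (1−p₁)p₂ = 0.004582 + 0.007922 = 0.012504.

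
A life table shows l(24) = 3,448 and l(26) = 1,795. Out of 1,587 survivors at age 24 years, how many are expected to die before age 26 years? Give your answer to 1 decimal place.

760.8

The relevant probability is 1 − 1,795/3,448 = 0.479408.
Expected number = 1,587 × 0.479408 = 760.8.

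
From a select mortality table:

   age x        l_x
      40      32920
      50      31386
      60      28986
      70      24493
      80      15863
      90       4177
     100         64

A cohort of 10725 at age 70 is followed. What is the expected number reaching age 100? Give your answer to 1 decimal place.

28.0

The relevant probability is 64/24493 = 0.002613.
Expected number = 10725 × 0.002613 = 28.0.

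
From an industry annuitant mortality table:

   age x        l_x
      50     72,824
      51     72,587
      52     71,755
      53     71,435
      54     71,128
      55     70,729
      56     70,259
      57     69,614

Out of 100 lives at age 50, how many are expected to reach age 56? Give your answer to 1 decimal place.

The relevant probability is 70,259/72,824 = 0.964778.
Expected number = 100 × 0.964778 = 96.5.

96.5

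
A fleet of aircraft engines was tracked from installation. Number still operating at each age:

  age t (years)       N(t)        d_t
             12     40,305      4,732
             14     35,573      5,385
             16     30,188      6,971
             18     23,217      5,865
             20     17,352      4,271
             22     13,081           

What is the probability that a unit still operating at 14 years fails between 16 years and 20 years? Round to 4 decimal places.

This is the probability of reaching 16 but not 20, conditional on being operational at 14: (N(16) − N(20)) / N(14).
= (30,188 − 17,352) / 35,573 = 12,836 / 35,573 = 0.360835.

0.3608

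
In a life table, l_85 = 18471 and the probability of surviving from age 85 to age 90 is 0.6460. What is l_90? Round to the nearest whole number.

l_90 = l_85 × p = 18471 × 0.6460 = 11932.

11932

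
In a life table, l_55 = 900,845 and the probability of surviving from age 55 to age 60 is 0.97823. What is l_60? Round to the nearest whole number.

881234

l_60 = l_55 × p = 900,845 × 0.97823 = 881234.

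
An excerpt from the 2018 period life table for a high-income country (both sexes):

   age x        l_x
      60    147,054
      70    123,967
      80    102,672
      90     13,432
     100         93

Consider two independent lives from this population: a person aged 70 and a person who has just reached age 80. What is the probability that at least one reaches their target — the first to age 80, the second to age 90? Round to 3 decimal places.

0.851

p₁ = l_80/l_70 = 102,672/123,967 = 0.828220; p₂ = l_90/l_80 = 13,432/102,672 = 0.130824.
P(at least one) = 1 − (1−p₁)(1−p₂) = 1 − 0.171780 × 0.869176 = 0.850693.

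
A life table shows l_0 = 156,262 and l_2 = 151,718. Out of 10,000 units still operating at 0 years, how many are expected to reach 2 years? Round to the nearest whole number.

9709

The relevant probability is 151,718/156,262 = 0.970921.
Expected number = 10,000 × 0.970921 = 9709.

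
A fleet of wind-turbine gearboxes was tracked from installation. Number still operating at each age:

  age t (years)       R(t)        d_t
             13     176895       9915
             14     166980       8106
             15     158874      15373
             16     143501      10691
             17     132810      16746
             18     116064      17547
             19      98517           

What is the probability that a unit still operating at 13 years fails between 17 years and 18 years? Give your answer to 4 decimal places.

0.0947

This is the probability of reaching 17 but not 18, conditional on being operational at 13: (R(17) − R(18)) / R(13).
= (132810 − 116064) / 176895 = 16746 / 176895 = 0.094666.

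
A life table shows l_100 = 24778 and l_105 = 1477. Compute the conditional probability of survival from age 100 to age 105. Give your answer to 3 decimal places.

0.060

The conditional survival probability is l_105/l_100 = 1477/24778 = 0.059609.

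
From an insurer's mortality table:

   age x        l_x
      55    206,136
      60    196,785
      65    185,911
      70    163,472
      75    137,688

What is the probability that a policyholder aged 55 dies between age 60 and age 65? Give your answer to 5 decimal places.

0.05275

This is the probability of reaching 60 but not 65, conditional on being alive at 55: (l_60 − l_65) / l_55.
= (196,785 − 185,911) / 206,136 = 10,874 / 206,136 = 0.052752.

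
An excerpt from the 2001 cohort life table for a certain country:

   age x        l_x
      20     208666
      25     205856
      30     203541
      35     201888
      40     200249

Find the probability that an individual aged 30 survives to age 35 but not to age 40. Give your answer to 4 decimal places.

We want 5|5q30 = (l_35 − l_40)/l_30.
This is the probability of reaching 35 but not 40, conditional on being alive at 30: (l_35 − l_40) / l_30.
= (201888 − 200249) / 203541 = 1639 / 203541 = 0.008052.

0.0081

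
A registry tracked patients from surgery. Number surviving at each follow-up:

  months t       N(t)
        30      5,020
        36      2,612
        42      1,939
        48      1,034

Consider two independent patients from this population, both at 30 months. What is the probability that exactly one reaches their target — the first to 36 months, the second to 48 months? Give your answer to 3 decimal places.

0.512

p₁ = N(36)/N(30) = 2,612/5,020 = 0.520319; p₂ = N(48)/N(30) = 1,034/5,020 = 0.205976.
P(exactly one) = p₁(1−p₂) + (1−p₁)p₂ = 0.413146 + 0.098803 = 0.511949.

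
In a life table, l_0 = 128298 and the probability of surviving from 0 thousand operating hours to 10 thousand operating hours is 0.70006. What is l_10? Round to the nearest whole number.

l_10 = l_0 × p = 128298 × 0.70006 = 89816.

89816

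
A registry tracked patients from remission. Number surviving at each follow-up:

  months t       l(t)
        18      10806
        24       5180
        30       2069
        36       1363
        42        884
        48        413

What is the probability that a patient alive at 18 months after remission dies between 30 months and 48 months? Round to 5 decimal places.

This is the probability of reaching 30 but not 48, conditional on being alive at 18: (l(30) − l(48)) / l(18).
= (2069 − 413) / 10806 = 1656 / 10806 = 0.153248.

0.15325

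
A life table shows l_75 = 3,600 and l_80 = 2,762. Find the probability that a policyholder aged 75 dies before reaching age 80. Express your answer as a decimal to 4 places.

P(die before 80 | alive at 75) = 1 − l_80/l_75 = 1 − 2,762/3,600 = (838)/3,600 = 0.232778.

0.2328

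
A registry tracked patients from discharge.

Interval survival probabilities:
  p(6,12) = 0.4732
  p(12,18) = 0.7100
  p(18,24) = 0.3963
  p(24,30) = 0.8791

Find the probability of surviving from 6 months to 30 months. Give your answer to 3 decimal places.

0.117

Chaining the interval survival probabilities: 0.4732 × 0.7100 × 0.3963 × 0.8791.
= 0.117048.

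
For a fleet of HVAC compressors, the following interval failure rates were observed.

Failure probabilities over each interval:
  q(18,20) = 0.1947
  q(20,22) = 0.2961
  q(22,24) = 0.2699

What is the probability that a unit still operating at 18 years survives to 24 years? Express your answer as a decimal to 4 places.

The overall survival probability is (1 − 0.1947) × (1 − 0.2961) × (1 − 0.2699).
= 0.8053 × 0.7039 × 0.7301 = 0.413858.

0.4139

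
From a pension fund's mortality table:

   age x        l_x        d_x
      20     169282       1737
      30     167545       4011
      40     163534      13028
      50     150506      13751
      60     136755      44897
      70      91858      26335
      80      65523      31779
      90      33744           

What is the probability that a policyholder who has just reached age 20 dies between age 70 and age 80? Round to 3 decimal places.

This is the probability of reaching 70 but not 80, conditional on being alive at 20: (l_70 − l_80) / l_20.
= (91858 − 65523) / 169282 = 26335 / 169282 = 0.155569.

0.156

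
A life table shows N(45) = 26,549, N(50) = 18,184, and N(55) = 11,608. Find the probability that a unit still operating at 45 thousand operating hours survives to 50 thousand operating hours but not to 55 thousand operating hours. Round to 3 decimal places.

0.248

This is the probability of reaching 50 but not 55, conditional on being operational at 45: (N(50) − N(55)) / N(45).
= (18,184 − 11,608) / 26,549 = 6,576 / 26,549 = 0.247693.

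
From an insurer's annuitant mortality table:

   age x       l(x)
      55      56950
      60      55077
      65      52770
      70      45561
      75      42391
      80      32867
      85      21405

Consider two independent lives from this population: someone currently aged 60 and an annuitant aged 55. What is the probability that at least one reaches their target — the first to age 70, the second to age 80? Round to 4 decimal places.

p₁ = l(70)/l(60) = 45561/55077 = 0.827224; p₂ = l(80)/l(55) = 32867/56950 = 0.577120.
P(at least one) = 1 − (1−p₁)(1−p₂) = 1 − 0.172776 × 0.422880 = 0.926936.

0.9269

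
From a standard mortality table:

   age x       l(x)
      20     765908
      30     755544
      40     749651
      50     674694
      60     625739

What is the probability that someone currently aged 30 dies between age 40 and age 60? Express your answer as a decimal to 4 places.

This is the probability of reaching 40 but not 60, conditional on being alive at 30: (l(40) − l(60)) / l(30).
= (749651 − 625739) / 755544 = 123912 / 755544 = 0.164004.

0.1640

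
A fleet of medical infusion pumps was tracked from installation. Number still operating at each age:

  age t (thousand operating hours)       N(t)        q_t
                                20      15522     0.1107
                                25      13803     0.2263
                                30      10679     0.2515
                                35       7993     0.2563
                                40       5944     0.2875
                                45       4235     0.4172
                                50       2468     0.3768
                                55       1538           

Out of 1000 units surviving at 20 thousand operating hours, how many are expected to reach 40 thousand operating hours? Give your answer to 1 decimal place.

382.9

The relevant probability is 5944/15522 = 0.382940.
Expected number = 1000 × 0.382940 = 382.9.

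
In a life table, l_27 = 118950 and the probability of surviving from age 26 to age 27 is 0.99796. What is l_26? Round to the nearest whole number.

l_26 = l_27 / p = 118950 / 0.99796 = 119193.

119193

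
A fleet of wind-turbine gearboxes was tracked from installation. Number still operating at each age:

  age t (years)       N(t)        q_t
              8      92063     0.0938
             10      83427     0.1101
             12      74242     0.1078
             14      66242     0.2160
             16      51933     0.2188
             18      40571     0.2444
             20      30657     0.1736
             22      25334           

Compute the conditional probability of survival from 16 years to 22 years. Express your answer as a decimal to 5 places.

The conditional survival probability is N(22)/N(16) = 25334/51933 = 0.487821.

0.48782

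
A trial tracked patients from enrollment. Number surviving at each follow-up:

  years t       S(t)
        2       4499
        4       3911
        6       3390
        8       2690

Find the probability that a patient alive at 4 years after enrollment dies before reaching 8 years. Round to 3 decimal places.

P(die before 8 | alive at 4) = 1 − S(8)/S(4) = 1 − 2690/3911 = (1221)/3911 = 0.312196.

0.312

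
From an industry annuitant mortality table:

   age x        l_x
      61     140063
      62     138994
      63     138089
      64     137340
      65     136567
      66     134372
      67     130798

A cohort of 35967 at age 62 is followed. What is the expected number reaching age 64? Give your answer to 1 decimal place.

The relevant probability is 137340/138994 = 0.988100.
Expected number = 35967 × 0.988100 = 35539.0.

35539.0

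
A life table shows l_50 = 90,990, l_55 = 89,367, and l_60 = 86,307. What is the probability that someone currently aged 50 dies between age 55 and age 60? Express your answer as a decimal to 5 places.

0.03363

We want 5|5q50 = (l_55 − l_60)/l_50.
This is the probability of reaching 55 but not 60, conditional on being alive at 50: (l_55 − l_60) / l_50.
= (89,367 − 86,307) / 90,990 = 3,060 / 90,990 = 0.033630.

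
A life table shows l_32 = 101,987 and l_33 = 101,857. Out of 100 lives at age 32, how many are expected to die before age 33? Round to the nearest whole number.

0

The relevant probability is 1 − 101,857/101,987 = 0.001275.
Expected number = 100 × 0.001275 = 0.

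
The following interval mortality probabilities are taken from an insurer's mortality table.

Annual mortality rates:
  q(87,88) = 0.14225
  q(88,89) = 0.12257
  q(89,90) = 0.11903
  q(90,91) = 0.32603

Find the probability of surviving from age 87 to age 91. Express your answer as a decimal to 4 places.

0.4469

P(survive 87→91) = (1 − 0.14225) × (1 − 0.12257) × (1 − 0.11903) × (1 − 0.32603).
= 0.85775 × 0.87743 × 0.88097 × 0.67397 = 0.446864.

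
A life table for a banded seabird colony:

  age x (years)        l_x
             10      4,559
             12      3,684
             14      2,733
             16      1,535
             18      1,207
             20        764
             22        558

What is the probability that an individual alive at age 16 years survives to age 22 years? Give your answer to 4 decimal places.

0.3635

The conditional survival probability is l_22/l_16 = 558/1,535 = 0.363518.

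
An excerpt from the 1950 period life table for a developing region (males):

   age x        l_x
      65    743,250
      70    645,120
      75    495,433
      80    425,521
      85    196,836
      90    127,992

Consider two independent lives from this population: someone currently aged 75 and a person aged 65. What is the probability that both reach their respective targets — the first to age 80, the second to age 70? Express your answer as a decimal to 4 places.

p₁ = l_80/l_75 = 425,521/495,433 = 0.858887; p₂ = l_70/l_65 = 645,120/743,250 = 0.867972.
P(both) = p₁ × p₂ = 0.858887 × 0.867972 = 0.745490.

0.7455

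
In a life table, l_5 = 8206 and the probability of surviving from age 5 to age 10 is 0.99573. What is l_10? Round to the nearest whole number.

8171

l_10 = l_5 × p = 8206 × 0.99573 = 8171.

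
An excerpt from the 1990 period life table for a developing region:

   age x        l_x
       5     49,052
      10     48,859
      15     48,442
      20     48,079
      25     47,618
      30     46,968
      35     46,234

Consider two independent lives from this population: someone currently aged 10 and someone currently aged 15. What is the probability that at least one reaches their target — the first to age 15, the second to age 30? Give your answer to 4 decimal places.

p₁ = l_15/l_10 = 48,442/48,859 = 0.991465; p₂ = l_30/l_15 = 46,968/48,442 = 0.969572.
P(at least one) = 1 − (1−p₁)(1−p₂) = 1 − 0.008535 × 0.030428 = 0.999740.

0.9997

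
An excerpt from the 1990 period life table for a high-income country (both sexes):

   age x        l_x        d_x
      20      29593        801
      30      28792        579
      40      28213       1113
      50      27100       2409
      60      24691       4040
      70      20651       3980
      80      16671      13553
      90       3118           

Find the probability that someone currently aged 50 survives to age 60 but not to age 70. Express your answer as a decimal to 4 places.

0.1491

We want 10|10q50 = (l_60 − l_70)/l_50.
This is the probability of reaching 60 but not 70, conditional on being alive at 50: (l_60 − l_70) / l_50.
= (24691 − 20651) / 27100 = 4040 / 27100 = 0.149077.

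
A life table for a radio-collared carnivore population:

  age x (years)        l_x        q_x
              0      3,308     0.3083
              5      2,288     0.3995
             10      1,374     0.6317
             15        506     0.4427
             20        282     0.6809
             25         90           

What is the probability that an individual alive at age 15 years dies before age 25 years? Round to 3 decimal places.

0.822

P(die before 25 | alive at 15) = 1 − l_25/l_15 = 1 − 90/506 = (416)/506 = 0.822134.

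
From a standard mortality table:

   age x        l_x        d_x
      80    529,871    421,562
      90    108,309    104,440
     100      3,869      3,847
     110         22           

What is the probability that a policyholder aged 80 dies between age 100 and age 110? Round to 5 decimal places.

We want 20|10q80 = (l_100 − l_110)/l_80.
This is the probability of reaching 100 but not 110, conditional on being alive at 80: (l_100 − l_110) / l_80.
= (3,869 − 22) / 529,871 = 3,847 / 529,871 = 0.007260.

0.00726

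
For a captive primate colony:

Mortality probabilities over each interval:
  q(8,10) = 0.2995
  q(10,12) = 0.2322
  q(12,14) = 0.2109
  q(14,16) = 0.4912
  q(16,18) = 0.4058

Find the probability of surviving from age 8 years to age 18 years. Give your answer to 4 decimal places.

Survival from 8 to 18 is the product of surviving each interval: (1 − 0.2995) × (1 − 0.2322) × (1 − 0.2109) × (1 − 0.4912) × (1 − 0.4058).
= 0.7005 × 0.7678 × 0.7891 × 0.5088 × 0.5942 = 0.128312.

0.1283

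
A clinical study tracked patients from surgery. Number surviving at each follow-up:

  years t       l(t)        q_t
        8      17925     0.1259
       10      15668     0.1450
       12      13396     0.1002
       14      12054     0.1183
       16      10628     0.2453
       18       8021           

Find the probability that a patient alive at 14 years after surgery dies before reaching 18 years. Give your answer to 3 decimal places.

0.335

P(die before 18 | alive at 14) = 1 − l(18)/l(14) = 1 − 8021/12054 = (4033)/12054 = 0.334578.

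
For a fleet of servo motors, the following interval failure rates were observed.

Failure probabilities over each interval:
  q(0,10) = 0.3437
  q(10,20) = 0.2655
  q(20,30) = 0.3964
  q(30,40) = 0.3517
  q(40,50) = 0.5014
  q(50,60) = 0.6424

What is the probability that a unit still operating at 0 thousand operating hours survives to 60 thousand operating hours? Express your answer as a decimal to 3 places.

P(survive 0→60) = (1 − 0.3437) × (1 − 0.2655) × (1 − 0.3964) × (1 − 0.3517) × (1 − 0.5014) × (1 − 0.6424).
= 0.6563 × 0.7345 × 0.6036 × 0.6483 × 0.4986 × 0.3576 = 0.033633.

0.034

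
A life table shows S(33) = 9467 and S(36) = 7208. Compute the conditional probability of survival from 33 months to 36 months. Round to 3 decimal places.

0.761

The conditional survival probability is S(36)/S(33) = 7208/9467 = 0.761382.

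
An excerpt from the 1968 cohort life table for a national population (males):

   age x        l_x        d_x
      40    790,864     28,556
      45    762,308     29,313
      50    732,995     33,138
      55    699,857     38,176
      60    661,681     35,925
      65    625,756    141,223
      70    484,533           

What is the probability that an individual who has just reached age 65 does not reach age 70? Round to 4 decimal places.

P(die before 70 | alive at 65) = 1 − l_70/l_65 = 1 − 484,533/625,756 = (141,223)/625,756 = 0.225684.

0.2257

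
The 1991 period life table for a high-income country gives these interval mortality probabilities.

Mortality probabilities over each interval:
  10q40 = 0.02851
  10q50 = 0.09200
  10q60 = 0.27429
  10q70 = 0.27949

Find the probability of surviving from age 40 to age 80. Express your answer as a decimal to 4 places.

The overall survival probability is (1 − 0.02851) × (1 − 0.09200) × (1 − 0.27429) × (1 − 0.27949).
= 0.97149 × 0.90800 × 0.72571 × 0.72051 = 0.461240.

0.4612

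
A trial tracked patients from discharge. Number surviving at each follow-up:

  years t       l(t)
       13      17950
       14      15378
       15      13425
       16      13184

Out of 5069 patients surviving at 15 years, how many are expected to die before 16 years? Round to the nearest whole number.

The relevant probability is 1 − 13184/13425 = 0.017952.
Expected number = 5069 × 0.017952 = 91.

91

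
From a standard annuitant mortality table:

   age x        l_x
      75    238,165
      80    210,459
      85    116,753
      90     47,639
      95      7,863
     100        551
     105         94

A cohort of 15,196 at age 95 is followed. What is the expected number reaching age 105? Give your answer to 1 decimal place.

The relevant probability is 94/7,863 = 0.011955.
Expected number = 15,196 × 0.011955 = 181.7.

181.7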